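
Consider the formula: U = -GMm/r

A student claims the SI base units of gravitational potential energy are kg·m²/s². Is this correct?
Units of each symbol in U = -GMm/r:
  G (gravitational constant): m³/(kg·s²)
  M (mass): kg
  m (mass): kg
  r (distance): m  → in the denominator, contributes 1/m
  The minus sign does not affect the units.

Multiplying the contributions: [m³/(kg·s²)] · [kg] · [kg] · [1/m]
Adding exponents of each base unit: kg: 1, m: 2, s: -2
SI base units of gravitational potential energy: kg·m²/s²

The claimed units kg·m²/s² match the derived units, so the claim is correct.

Answer: Yes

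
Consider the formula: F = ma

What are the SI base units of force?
Units of each symbol in F = ma:
  m (mass): kg
  a (acceleration): m/s²

Multiplying the contributions: [kg] · [m/s²]
Adding exponents of each base unit: kg: 1, m: 1, s: -2
SI base units of force: kg·m/s²

Answer: kg·m/s²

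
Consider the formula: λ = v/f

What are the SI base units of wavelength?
Units of each symbol in λ = v/f:
  v (wave speed): m/s
  f (frequency): 1/s  → in the denominator, contributes s

Multiplying the contributions: [m/s] · [s]
Adding exponents of each base unit: m: 1
SI base units of wavelength: m

Answer: m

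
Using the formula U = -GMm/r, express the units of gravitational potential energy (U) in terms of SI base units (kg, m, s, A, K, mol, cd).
Units of each symbol in U = -GMm/r:
  G (gravitational constant): m³/(kg·s²)
  M (mass): kg
  m (mass): kg
  r (distance): m  → in the denominator, contributes 1/m
  The minus sign does not affect the units.

Multiplying the contributions: [m³/(kg·s²)] · [kg] · [kg] · [1/m]
Adding exponents of each base unit: kg: 1, m: 2, s: -2
SI base units of gravitational potential energy: kg·m²/s²

Answer: kg·m²/s²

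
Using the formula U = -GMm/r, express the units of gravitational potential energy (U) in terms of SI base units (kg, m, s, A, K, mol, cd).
Units of each symbol in U = -GMm/r:
  G (gravitational constant): m³/(kg·s²)
  M (mass): kg
  m (mass): kg
  r (distance): m  → in the denominator, contributes 1/m
  The minus sign does not affect the units.

Multiplying the contributions: [m³/(kg·s²)] · [kg] · [kg] · [1/m]
Adding exponents of each base unit: kg: 1, m: 2, s: -2
SI base units of gravitational potential energy: kg·m²/s²

Answer: kg·m²/s²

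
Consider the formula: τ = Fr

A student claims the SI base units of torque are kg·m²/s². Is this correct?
Units of each symbol in τ = Fr:
  F (force): kg·m/s²
  r (lever arm): m

Multiplying the contributions: [kg·m/s²] · [m]
Adding exponents of each base unit: kg: 1, m: 2, s: -2
SI base units of torque: kg·m²/s²

The claimed units kg·m²/s² match the derived units, so the claim is correct.

Answer: Yes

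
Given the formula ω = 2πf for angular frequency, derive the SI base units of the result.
Units of each symbol in ω = 2πf:
  f (frequency): 1/s
  The factor 2π is dimensionless.

Multiplying the contributions: [1/s]
Adding exponents of each base unit: s: -1
SI base units of angular frequency: 1/s

Answer: 1/s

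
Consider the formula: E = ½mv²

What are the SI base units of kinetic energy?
Units of each symbol in E = ½mv²:
  m (mass): kg
  v (speed): m/s  → to the power 2, contributes m²/s²
  The factor ½ is dimensionless.

Multiplying the contributions: [kg] · [m²/s²]
Adding exponents of each base unit: kg: 1, m: 2, s: -2
SI base units of kinetic energy: kg·m²/s²

Answer: kg·m²/s²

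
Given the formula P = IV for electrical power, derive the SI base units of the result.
Units of each symbol in P = IV:
  I (current): A
  V (voltage, in volts): kg·m²/(s³·A)

Multiplying the contributions: [A] · [kg·m²/(s³·A)]
Adding exponents of each base unit: kg: 1, m: 2, s: -3
SI base units of electrical power: kg·m²/s³

Answer: kg·m²/s³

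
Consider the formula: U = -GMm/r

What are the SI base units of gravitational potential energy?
Units of each symbol in U = -GMm/r:
  G (gravitational constant): m³/(kg·s²)
  M (mass): kg
  m (mass): kg
  r (distance): m  → in the denominator, contributes 1/m
  The minus sign does not affect the units.

Multiplying the contributions: [m³/(kg·s²)] · [kg] · [kg] · [1/m]
Adding exponents of each base unit: kg: 1, m: 2, s: -2
SI base units of gravitational potential energy: kg·m²/s²

Answer: kg·m²/s²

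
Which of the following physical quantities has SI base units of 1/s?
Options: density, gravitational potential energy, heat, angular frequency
Checking the SI base units of each option:
  density (ρ = m/V): kg/m³  ✗
  gravitational potential energy (U = -GMm/r): kg·m²/s²  ✗
  heat (Q = mcΔT): kg·m²/s²  ✗
  angular frequency (ω = 2πf): 1/s  ✓ matches

Only angular frequency has units 1/s.

Answer: angular frequency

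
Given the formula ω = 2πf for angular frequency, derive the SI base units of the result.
Units of each symbol in ω = 2πf:
  f (frequency): 1/s
  The factor 2π is dimensionless.

Multiplying the contributions: [1/s]
Adding exponents of each base unit: s: -1
SI base units of angular frequency: 1/s

Answer: 1/s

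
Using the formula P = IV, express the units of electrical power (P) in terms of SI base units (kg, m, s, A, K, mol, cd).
Units of each symbol in P = IV:
  I (current): A
  V (voltage, in volts): kg·m²/(s³·A)

Multiplying the contributions: [A] · [kg·m²/(s³·A)]
Adding exponents of each base unit: kg: 1, m: 2, s: -3
SI base units of electrical power: kg·m²/s³

Answer: kg·m²/s³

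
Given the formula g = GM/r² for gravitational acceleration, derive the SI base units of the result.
Units of each symbol in g = GM/r²:
  G (gravitational constant): m³/(kg·s²)
  M (mass): kg
  r (distance): m  → to the power 2 in the denominator, contributes 1/m²

Multiplying the contributions: [m³/(kg·s²)] · [kg] · [1/m²]
Adding exponents of each base unit: m: 1, s: -2
SI base units of gravitational acceleration: m/s²

Answer: m/s²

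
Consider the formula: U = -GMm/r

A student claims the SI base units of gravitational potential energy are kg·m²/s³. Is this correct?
Units of each symbol in U = -GMm/r:
  G (gravitational constant): m³/(kg·s²)
  M (mass): kg
  m (mass): kg
  r (distance): m  → in the denominator, contributes 1/m
  The minus sign does not affect the units.

Multiplying the contributions: [m³/(kg·s²)] · [kg] · [kg] · [1/m]
Adding exponents of each base unit: kg: 1, m: 2, s: -2
SI base units of gravitational potential energy: kg·m²/s²

The claimed units kg·m²/s³ (exponents kg: 1, m: 2, s: -3) do not match the derived units kg·m²/s² (exponents kg: 1, m: 2, s: -2), so the claim is incorrect.

Answer: No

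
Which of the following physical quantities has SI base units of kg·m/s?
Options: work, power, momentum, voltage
Checking the SI base units of each option:
  work (W = Fd): kg·m²/s²  ✗
  power (P = W/t): kg·m²/s³  ✗
  momentum (p = mv): kg·m/s  ✓ matches
  voltage (V = IR): kg·m²/(s³·A)  ✗

Only momentum has units kg·m/s.

Answer: momentum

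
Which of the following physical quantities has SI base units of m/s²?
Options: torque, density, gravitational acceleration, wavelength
Checking the SI base units of each option:
  torque (τ = Fr): kg·m²/s²  ✗
  density (ρ = m/V): kg/m³  ✗
  gravitational acceleration (g = GM/r²): m/s²  ✓ matches
  wavelength (λ = v/f): m  ✗

Only gravitational acceleration has units m/s².

Answer: gravitational acceleration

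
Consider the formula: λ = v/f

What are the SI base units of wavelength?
Units of each symbol in λ = v/f:
  v (wave speed): m/s
  f (frequency): 1/s  → in the denominator, contributes s

Multiplying the contributions: [m/s] · [s]
Adding exponents of each base unit: m: 1
SI base units of wavelength: m

Answer: m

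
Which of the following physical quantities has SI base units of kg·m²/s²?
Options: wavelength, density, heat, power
Checking the SI base units of each option:
  wavelength (λ = v/f): m  ✗
  density (ρ = m/V): kg/m³  ✗
  heat (Q = mcΔT): kg·m²/s²  ✓ matches
  power (P = W/t): kg·m²/s³  ✗

Only heat has units kg·m²/s².

Answer: heat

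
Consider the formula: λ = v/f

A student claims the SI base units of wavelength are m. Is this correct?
Units of each symbol in λ = v/f:
  v (wave speed): m/s
  f (frequency): 1/s  → in the denominator, contributes s

Multiplying the contributions: [m/s] · [s]
Adding exponents of each base unit: m: 1
SI base units of wavelength: m

The claimed units m match the derived units, so the claim is correct.

Answer: Yes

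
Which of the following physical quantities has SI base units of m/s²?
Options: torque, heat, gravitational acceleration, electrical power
Checking the SI base units of each option:
  torque (τ = Fr): kg·m²/s²  ✗
  heat (Q = mcΔT): kg·m²/s²  ✗
  gravitational acceleration (g = GM/r²): m/s²  ✓ matches
  electrical power (P = IV): kg·m²/s³  ✗

Only gravitational acceleration has units m/s².

Answer: gravitational acceleration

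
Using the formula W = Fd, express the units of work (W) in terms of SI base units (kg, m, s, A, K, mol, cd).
Units of each symbol in W = Fd:
  F (force): kg·m/s²
  d (displacement): m

Multiplying the contributions: [kg·m/s²] · [m]
Adding exponents of each base unit: kg: 1, m: 2, s: -2
SI base units of work: kg·m²/s²

Answer: kg·m²/s²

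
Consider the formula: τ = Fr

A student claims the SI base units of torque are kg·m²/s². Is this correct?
Units of each symbol in τ = Fr:
  F (force): kg·m/s²
  r (lever arm): m

Multiplying the contributions: [kg·m/s²] · [m]
Adding exponents of each base unit: kg: 1, m: 2, s: -2
SI base units of torque: kg·m²/s²

The claimed units kg·m²/s² match the derived units, so the claim is correct.

Answer: Yes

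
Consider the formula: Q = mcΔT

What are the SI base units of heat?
Units of each symbol in Q = mcΔT:
  m (mass): kg
  c (specific heat capacity, in J/(kg·K)): m²/(s²·K)
  ΔT (temperature change): K

Multiplying the contributions: [kg] · [m²/(s²·K)] · [K]
Adding exponents of each base unit: kg: 1, m: 2, s: -2
SI base units of heat: kg·m²/s²

Answer: kg·m²/s²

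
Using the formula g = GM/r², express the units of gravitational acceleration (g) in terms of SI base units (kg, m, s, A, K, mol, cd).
Units of each symbol in g = GM/r²:
  G (gravitational constant): m³/(kg·s²)
  M (mass): kg
  r (distance): m  → to the power 2 in the denominator, contributes 1/m²

Multiplying the contributions: [m³/(kg·s²)] · [kg] · [1/m²]
Adding exponents of each base unit: m: 1, s: -2
SI base units of gravitational acceleration: m/s²

Answer: m/s²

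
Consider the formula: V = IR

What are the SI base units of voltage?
Units of each symbol in V = IR:
  I (current): A
  R (resistance, in ohms): kg·m²/(s³·A²)

Multiplying the contributions: [A] · [kg·m²/(s³·A²)]
Adding exponents of each base unit: kg: 1, m: 2, s: -3, A: -1
SI base units of voltage: kg·m²/(s³·A)

Answer: kg·m²/(s³·A)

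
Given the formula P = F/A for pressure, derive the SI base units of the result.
Units of each symbol in P = F/A:
  F (force): kg·m/s²
  A (area): m²  → in the denominator, contributes 1/m²

Multiplying the contributions: [kg·m/s²] · [1/m²]
Adding exponents of each base unit: kg: 1, m: -1, s: -2
SI base units of pressure: kg/(m·s²)

Answer: kg/(m·s²)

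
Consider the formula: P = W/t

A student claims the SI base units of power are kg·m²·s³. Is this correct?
Units of each symbol in P = W/t:
  W (work): kg·m²/s²
  t (time): s  → in the denominator, contributes 1/s

Multiplying the contributions: [kg·m²/s²] · [1/s]
Adding exponents of each base unit: kg: 1, m: 2, s: -3
SI base units of power: kg·m²/s³

The claimed units kg·m²·s³ (exponents kg: 1, m: 2, s: 3) do not match the derived units kg·m²/s³ (exponents kg: 1, m: 2, s: -3), so the claim is incorrect.

Answer: No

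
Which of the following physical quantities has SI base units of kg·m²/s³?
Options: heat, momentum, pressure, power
Checking the SI base units of each option:
  heat (Q = mcΔT): kg·m²/s²  ✗
  momentum (p = mv): kg·m/s  ✗
  pressure (P = F/A): kg/(m·s²)  ✗
  power (P = W/t): kg·m²/s³  ✓ matches

Only power has units kg·m²/s³.

Answer: power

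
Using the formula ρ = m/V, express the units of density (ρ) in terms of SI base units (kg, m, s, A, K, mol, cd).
Units of each symbol in ρ = m/V:
  m (mass): kg
  V (volume): m³  → in the denominator, contributes 1/m³

Multiplying the contributions: [kg] · [1/m³]
Adding exponents of each base unit: kg: 1, m: -3
SI base units of density: kg/m³

Answer: kg/m³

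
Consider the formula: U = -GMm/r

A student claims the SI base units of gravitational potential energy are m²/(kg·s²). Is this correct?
Units of each symbol in U = -GMm/r:
  G (gravitational constant): m³/(kg·s²)
  M (mass): kg
  m (mass): kg
  r (distance): m  → in the denominator, contributes 1/m
  The minus sign does not affect the units.

Multiplying the contributions: [m³/(kg·s²)] · [kg] · [kg] · [1/m]
Adding exponents of each base unit: kg: 1, m: 2, s: -2
SI base units of gravitational potential energy: kg·m²/s²

The claimed units m²/(kg·s²) (exponents kg: -1, m: 2, s: -2) do not match the derived units kg·m²/s² (exponents kg: 1, m: 2, s: -2), so the claim is incorrect.

Answer: No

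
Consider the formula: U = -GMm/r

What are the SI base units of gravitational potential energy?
Units of each symbol in U = -GMm/r:
  G (gravitational constant): m³/(kg·s²)
  M (mass): kg
  m (mass): kg
  r (distance): m  → in the denominator, contributes 1/m
  The minus sign does not affect the units.

Multiplying the contributions: [m³/(kg·s²)] · [kg] · [kg] · [1/m]
Adding exponents of each base unit: kg: 1, m: 2, s: -2
SI base units of gravitational potential energy: kg·m²/s²

Answer: kg·m²/s²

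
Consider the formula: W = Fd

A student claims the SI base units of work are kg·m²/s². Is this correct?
Units of each symbol in W = Fd:
  F (force): kg·m/s²
  d (displacement): m

Multiplying the contributions: [kg·m/s²] · [m]
Adding exponents of each base unit: kg: 1, m: 2, s: -2
SI base units of work: kg·m²/s²

The claimed units kg·m²/s² match the derived units, so the claim is correct.

Answer: Yes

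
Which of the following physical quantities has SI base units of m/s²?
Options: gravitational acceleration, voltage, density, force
Checking the SI base units of each option:
  gravitational acceleration (g = GM/r²): m/s²  ✓ matches
  voltage (V = IR): kg·m²/(s³·A)  ✗
  density (ρ = m/V): kg/m³  ✗
  force (F = ma): kg·m/s²  ✗

Only gravitational acceleration has units m/s².

Answer: gravitational acceleration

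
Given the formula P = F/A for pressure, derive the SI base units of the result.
Units of each symbol in P = F/A:
  F (force): kg·m/s²
  A (area): m²  → in the denominator, contributes 1/m²

Multiplying the contributions: [kg·m/s²] · [1/m²]
Adding exponents of each base unit: kg: 1, m: -1, s: -2
SI base units of pressure: kg/(m·s²)

Answer: kg/(m·s²)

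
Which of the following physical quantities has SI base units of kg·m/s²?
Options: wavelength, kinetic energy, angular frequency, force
Checking the SI base units of each option:
  wavelength (λ = v/f): m  ✗
  kinetic energy (E = ½mv²): kg·m²/s²  ✗
  angular frequency (ω = 2πf): 1/s  ✗
  force (F = ma): kg·m/s²  ✓ matches

Only force has units kg·m/s².

Answer: force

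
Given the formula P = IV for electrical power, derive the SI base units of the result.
Units of each symbol in P = IV:
  I (current): A
  V (voltage, in volts): kg·m²/(s³·A)

Multiplying the contributions: [A] · [kg·m²/(s³·A)]
Adding exponents of each base unit: kg: 1, m: 2, s: -3
SI base units of electrical power: kg·m²/s³

Answer: kg·m²/s³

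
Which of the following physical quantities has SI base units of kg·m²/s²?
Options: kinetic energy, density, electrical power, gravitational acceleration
Checking the SI base units of each option:
  kinetic energy (E = ½mv²): kg·m²/s²  ✓ matches
  density (ρ = m/V): kg/m³  ✗
  electrical power (P = IV): kg·m²/s³  ✗
  gravitational acceleration (g = GM/r²): m/s²  ✗

Only kinetic energy has units kg·m²/s².

Answer: kinetic energy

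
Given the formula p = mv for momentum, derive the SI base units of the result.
Units of each symbol in p = mv:
  m (mass): kg
  v (velocity): m/s

Multiplying the contributions: [kg] · [m/s]
Adding exponents of each base unit: kg: 1, m: 1, s: -1
SI base units of momentum: kg·m/s

Answer: kg·m/s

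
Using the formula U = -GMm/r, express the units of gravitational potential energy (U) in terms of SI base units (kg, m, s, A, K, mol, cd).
Units of each symbol in U = -GMm/r:
  G (gravitational constant): m³/(kg·s²)
  M (mass): kg
  m (mass): kg
  r (distance): m  → in the denominator, contributes 1/m
  The minus sign does not affect the units.

Multiplying the contributions: [m³/(kg·s²)] · [kg] · [kg] · [1/m]
Adding exponents of each base unit: kg: 1, m: 2, s: -2
SI base units of gravitational potential energy: kg·m²/s²

Answer: kg·m²/s²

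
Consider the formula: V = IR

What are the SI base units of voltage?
Units of each symbol in V = IR:
  I (current): A
  R (resistance, in ohms): kg·m²/(s³·A²)

Multiplying the contributions: [A] · [kg·m²/(s³·A²)]
Adding exponents of each base unit: kg: 1, m: 2, s: -3, A: -1
SI base units of voltage: kg·m²/(s³·A)

Answer: kg·m²/(s³·A)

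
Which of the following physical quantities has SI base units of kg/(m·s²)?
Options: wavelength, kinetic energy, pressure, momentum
Checking the SI base units of each option:
  wavelength (λ = v/f): m  ✗
  kinetic energy (E = ½mv²): kg·m²/s²  ✗
  pressure (P = F/A): kg/(m·s²)  ✓ matches
  momentum (p = mv): kg·m/s  ✗

Only pressure has units kg/(m·s²).

Answer: pressure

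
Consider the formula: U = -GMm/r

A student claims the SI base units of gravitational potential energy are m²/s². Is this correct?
Units of each symbol in U = -GMm/r:
  G (gravitational constant): m³/(kg·s²)
  M (mass): kg
  m (mass): kg
  r (distance): m  → in the denominator, contributes 1/m
  The minus sign does not affect the units.

Multiplying the contributions: [m³/(kg·s²)] · [kg] · [kg] · [1/m]
Adding exponents of each base unit: kg: 1, m: 2, s: -2
SI base units of gravitational potential energy: kg·m²/s²

The claimed units m²/s² (exponents m: 2, s: -2) do not match the derived units kg·m²/s² (exponents kg: 1, m: 2, s: -2), so the claim is incorrect.

Answer: No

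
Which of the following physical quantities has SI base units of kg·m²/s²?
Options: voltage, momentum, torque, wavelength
Checking the SI base units of each option:
  voltage (V = IR): kg·m²/(s³·A)  ✗
  momentum (p = mv): kg·m/s  ✗
  torque (τ = Fr): kg·m²/s²  ✓ matches
  wavelength (λ = v/f): m  ✗

Only torque has units kg·m²/s².

Answer: torque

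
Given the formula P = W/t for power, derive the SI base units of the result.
Units of each symbol in P = W/t:
  W (work): kg·m²/s²
  t (time): s  → in the denominator, contributes 1/s

Multiplying the contributions: [kg·m²/s²] · [1/s]
Adding exponents of each base unit: kg: 1, m: 2, s: -3
SI base units of power: kg·m²/s³

Answer: kg·m²/s³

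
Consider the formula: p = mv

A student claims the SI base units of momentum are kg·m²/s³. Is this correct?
Units of each symbol in p = mv:
  m (mass): kg
  v (velocity): m/s

Multiplying the contributions: [kg] · [m/s]
Adding exponents of each base unit: kg: 1, m: 1, s: -1
SI base units of momentum: kg·m/s

The claimed units kg·m²/s³ (exponents kg: 1, m: 2, s: -3) do not match the derived units kg·m/s (exponents kg: 1, m: 1, s: -1), so the claim is incorrect.

Answer: No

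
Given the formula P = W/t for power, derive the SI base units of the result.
Units of each symbol in P = W/t:
  W (work): kg·m²/s²
  t (time): s  → in the denominator, contributes 1/s

Multiplying the contributions: [kg·m²/s²] · [1/s]
Adding exponents of each base unit: kg: 1, m: 2, s: -3
SI base units of power: kg·m²/s³

Answer: kg·m²/s³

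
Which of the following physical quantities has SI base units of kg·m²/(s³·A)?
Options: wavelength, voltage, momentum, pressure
Checking the SI base units of each option:
  wavelength (λ = v/f): m  ✗
  voltage (V = IR): kg·m²/(s³·A)  ✓ matches
  momentum (p = mv): kg·m/s  ✗
  pressure (P = F/A): kg/(m·s²)  ✗

Only voltage has units kg·m²/(s³·A).

Answer: voltage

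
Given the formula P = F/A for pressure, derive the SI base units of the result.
Units of each symbol in P = F/A:
  F (force): kg·m/s²
  A (area): m²  → in the denominator, contributes 1/m²

Multiplying the contributions: [kg·m/s²] · [1/m²]
Adding exponents of each base unit: kg: 1, m: -1, s: -2
SI base units of pressure: kg/(m·s²)

Answer: kg/(m·s²)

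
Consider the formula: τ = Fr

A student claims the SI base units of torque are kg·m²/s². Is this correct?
Units of each symbol in τ = Fr:
  F (force): kg·m/s²
  r (lever arm): m

Multiplying the contributions: [kg·m/s²] · [m]
Adding exponents of each base unit: kg: 1, m: 2, s: -2
SI base units of torque: kg·m²/s²

The claimed units kg·m²/s² match the derived units, so the claim is correct.

Answer: Yes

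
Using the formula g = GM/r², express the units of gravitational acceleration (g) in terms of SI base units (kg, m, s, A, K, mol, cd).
Units of each symbol in g = GM/r²:
  G (gravitational constant): m³/(kg·s²)
  M (mass): kg
  r (distance): m  → to the power 2 in the denominator, contributes 1/m²

Multiplying the contributions: [m³/(kg·s²)] · [kg] · [1/m²]
Adding exponents of each base unit: m: 1, s: -2
SI base units of gravitational acceleration: m/s²

Answer: m/s²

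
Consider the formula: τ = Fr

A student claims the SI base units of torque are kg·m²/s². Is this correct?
Units of each symbol in τ = Fr:
  F (force): kg·m/s²
  r (lever arm): m

Multiplying the contributions: [kg·m/s²] · [m]
Adding exponents of each base unit: kg: 1, m: 2, s: -2
SI base units of torque: kg·m²/s²

The claimed units kg·m²/s² match the derived units, so the claim is correct.

Answer: Yes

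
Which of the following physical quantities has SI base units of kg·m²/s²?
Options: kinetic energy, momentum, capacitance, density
Checking the SI base units of each option:
  kinetic energy (E = ½mv²): kg·m²/s²  ✓ matches
  momentum (p = mv): kg·m/s  ✗
  capacitance (C = Q/V): s⁴·A²/(kg·m²)  ✗
  density (ρ = m/V): kg/m³  ✗

Only kinetic energy has units kg·m²/s².

Answer: kinetic energy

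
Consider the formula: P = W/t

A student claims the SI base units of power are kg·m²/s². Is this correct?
Units of each symbol in P = W/t:
  W (work): kg·m²/s²
  t (time): s  → in the denominator, contributes 1/s

Multiplying the contributions: [kg·m²/s²] · [1/s]
Adding exponents of each base unit: kg: 1, m: 2, s: -3
SI base units of power: kg·m²/s³

The claimed units kg·m²/s² (exponents kg: 1, m: 2, s: -2) do not match the derived units kg·m²/s³ (exponents kg: 1, m: 2, s: -3), so the claim is incorrect.

Answer: No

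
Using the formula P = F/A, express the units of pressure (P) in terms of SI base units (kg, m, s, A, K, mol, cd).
Units of each symbol in P = F/A:
  F (force): kg·m/s²
  A (area): m²  → in the denominator, contributes 1/m²

Multiplying the contributions: [kg·m/s²] · [1/m²]
Adding exponents of each base unit: kg: 1, m: -1, s: -2
SI base units of pressure: kg/(m·s²)

Answer: kg/(m·s²)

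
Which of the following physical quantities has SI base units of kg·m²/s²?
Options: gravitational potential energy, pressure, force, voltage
Checking the SI base units of each option:
  gravitational potential energy (U = -GMm/r): kg·m²/s²  ✓ matches
  pressure (P = F/A): kg/(m·s²)  ✗
  force (F = ma): kg·m/s²  ✗
  voltage (V = IR): kg·m²/(s³·A)  ✗

Only gravitational potential energy has units kg·m²/s².

Answer: gravitational potential energy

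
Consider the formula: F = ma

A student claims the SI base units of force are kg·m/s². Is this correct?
Units of each symbol in F = ma:
  m (mass): kg
  a (acceleration): m/s²

Multiplying the contributions: [kg] · [m/s²]
Adding exponents of each base unit: kg: 1, m: 1, s: -2
SI base units of force: kg·m/s²

The claimed units kg·m/s² match the derived units, so the claim is correct.

Answer: Yes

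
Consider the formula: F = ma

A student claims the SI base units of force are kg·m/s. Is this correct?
Units of each symbol in F = ma:
  m (mass): kg
  a (acceleration): m/s²

Multiplying the contributions: [kg] · [m/s²]
Adding exponents of each base unit: kg: 1, m: 1, s: -2
SI base units of force: kg·m/s²

The claimed units kg·m/s (exponents kg: 1, m: 1, s: -1) do not match the derived units kg·m/s² (exponents kg: 1, m: 1, s: -2), so the claim is incorrect.

Answer: No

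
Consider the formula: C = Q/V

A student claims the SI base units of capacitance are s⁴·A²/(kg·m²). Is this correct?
Units of each symbol in C = Q/V:
  Q (charge, in coulombs): s·A
  V (voltage, in volts): kg·m²/(s³·A)  → in the denominator, contributes s³·A/(kg·m²)

Multiplying the contributions: [s·A] · [s³·A/(kg·m²)]
Adding exponents of each base unit: kg: -1, m: -2, s: 4, A: 2
SI base units of capacitance: s⁴·A²/(kg·m²)

The claimed units s⁴·A²/(kg·m²) match the derived units, so the claim is correct.

Answer: Yes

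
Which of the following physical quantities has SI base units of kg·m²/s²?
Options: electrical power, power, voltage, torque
Checking the SI base units of each option:
  electrical power (P = IV): kg·m²/s³  ✗
  power (P = W/t): kg·m²/s³  ✗
  voltage (V = IR): kg·m²/(s³·A)  ✗
  torque (τ = Fr): kg·m²/s²  ✓ matches

Only torque has units kg·m²/s².

Answer: torque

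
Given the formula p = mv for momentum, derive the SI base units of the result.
Units of each symbol in p = mv:
  m (mass): kg
  v (velocity): m/s

Multiplying the contributions: [kg] · [m/s]
Adding exponents of each base unit: kg: 1, m: 1, s: -1
SI base units of momentum: kg·m/s

Answer: kg·m/s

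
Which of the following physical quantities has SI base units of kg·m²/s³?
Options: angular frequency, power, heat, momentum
Checking the SI base units of each option:
  angular frequency (ω = 2πf): 1/s  ✗
  power (P = W/t): kg·m²/s³  ✓ matches
  heat (Q = mcΔT): kg·m²/s²  ✗
  momentum (p = mv): kg·m/s  ✗

Only power has units kg·m²/s³.

Answer: power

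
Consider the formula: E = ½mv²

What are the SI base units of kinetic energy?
Units of each symbol in E = ½mv²:
  m (mass): kg
  v (speed): m/s  → to the power 2, contributes m²/s²
  The factor ½ is dimensionless.

Multiplying the contributions: [kg] · [m²/s²]
Adding exponents of each base unit: kg: 1, m: 2, s: -2
SI base units of kinetic energy: kg·m²/s²

Answer: kg·m²/s²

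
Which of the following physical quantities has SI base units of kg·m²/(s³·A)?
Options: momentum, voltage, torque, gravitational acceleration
Checking the SI base units of each option:
  momentum (p = mv): kg·m/s  ✗
  voltage (V = IR): kg·m²/(s³·A)  ✓ matches
  torque (τ = Fr): kg·m²/s²  ✗
  gravitational acceleration (g = GM/r²): m/s²  ✗

Only voltage has units kg·m²/(s³·A).

Answer: voltage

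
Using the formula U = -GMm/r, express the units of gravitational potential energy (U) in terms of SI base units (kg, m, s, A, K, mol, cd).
Units of each symbol in U = -GMm/r:
  G (gravitational constant): m³/(kg·s²)
  M (mass): kg
  m (mass): kg
  r (distance): m  → in the denominator, contributes 1/m
  The minus sign does not affect the units.

Multiplying the contributions: [m³/(kg·s²)] · [kg] · [kg] · [1/m]
Adding exponents of each base unit: kg: 1, m: 2, s: -2
SI base units of gravitational potential energy: kg·m²/s²

Answer: kg·m²/s²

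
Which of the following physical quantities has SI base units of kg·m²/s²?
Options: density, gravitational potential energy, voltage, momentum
Checking the SI base units of each option:
  density (ρ = m/V): kg/m³  ✗
  gravitational potential energy (U = -GMm/r): kg·m²/s²  ✓ matches
  voltage (V = IR): kg·m²/(s³·A)  ✗
  momentum (p = mv): kg·m/s  ✗

Only gravitational potential energy has units kg·m²/s².

Answer: gravitational potential energy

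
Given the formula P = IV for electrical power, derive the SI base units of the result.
Units of each symbol in P = IV:
  I (current): A
  V (voltage, in volts): kg·m²/(s³·A)

Multiplying the contributions: [A] · [kg·m²/(s³·A)]
Adding exponents of each base unit: kg: 1, m: 2, s: -3
SI base units of electrical power: kg·m²/s³

Answer: kg·m²/s³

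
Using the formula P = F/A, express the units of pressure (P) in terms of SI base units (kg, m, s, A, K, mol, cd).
Units of each symbol in P = F/A:
  F (force): kg·m/s²
  A (area): m²  → in the denominator, contributes 1/m²

Multiplying the contributions: [kg·m/s²] · [1/m²]
Adding exponents of each base unit: kg: 1, m: -1, s: -2
SI base units of pressure: kg/(m·s²)

Answer: kg/(m·s²)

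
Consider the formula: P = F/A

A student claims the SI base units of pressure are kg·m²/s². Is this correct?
Units of each symbol in P = F/A:
  F (force): kg·m/s²
  A (area): m²  → in the denominator, contributes 1/m²

Multiplying the contributions: [kg·m/s²] · [1/m²]
Adding exponents of each base unit: kg: 1, m: -1, s: -2
SI base units of pressure: kg/(m·s²)

The claimed units kg·m²/s² (exponents kg: 1, m: 2, s: -2) do not match the derived units kg/(m·s²) (exponents kg: 1, m: -1, s: -2), so the claim is incorrect.

Answer: No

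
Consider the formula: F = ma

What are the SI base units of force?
Units of each symbol in F = ma:
  m (mass): kg
  a (acceleration): m/s²

Multiplying the contributions: [kg] · [m/s²]
Adding exponents of each base unit: kg: 1, m: 1, s: -2
SI base units of force: kg·m/s²

Answer: kg·m/s²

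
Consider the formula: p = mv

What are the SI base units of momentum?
Units of each symbol in p = mv:
  m (mass): kg
  v (velocity): m/s

Multiplying the contributions: [kg] · [m/s]
Adding exponents of each base unit: kg: 1, m: 1, s: -1
SI base units of momentum: kg·m/s

Answer: kg·m/s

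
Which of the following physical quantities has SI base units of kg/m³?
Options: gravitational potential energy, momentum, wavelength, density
Checking the SI base units of each option:
  gravitational potential energy (U = -GMm/r): kg·m²/s²  ✗
  momentum (p = mv): kg·m/s  ✗
  wavelength (λ = v/f): m  ✗
  density (ρ = m/V): kg/m³  ✓ matches

Only density has units kg/m³.

Answer: density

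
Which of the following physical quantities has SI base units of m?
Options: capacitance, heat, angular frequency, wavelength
Checking the SI base units of each option:
  capacitance (C = Q/V): s⁴·A²/(kg·m²)  ✗
  heat (Q = mcΔT): kg·m²/s²  ✗
  angular frequency (ω = 2πf): 1/s  ✗
  wavelength (λ = v/f): m  ✓ matches

Only wavelength has units m.

Answer: wavelength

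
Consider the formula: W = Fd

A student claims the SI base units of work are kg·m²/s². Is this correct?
Units of each symbol in W = Fd:
  F (force): kg·m/s²
  d (displacement): m

Multiplying the contributions: [kg·m/s²] · [m]
Adding exponents of each base unit: kg: 1, m: 2, s: -2
SI base units of work: kg·m²/s²

The claimed units kg·m²/s² match the derived units, so the claim is correct.

Answer: Yes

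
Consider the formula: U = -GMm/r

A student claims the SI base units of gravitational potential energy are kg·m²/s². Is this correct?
Units of each symbol in U = -GMm/r:
  G (gravitational constant): m³/(kg·s²)
  M (mass): kg
  m (mass): kg
  r (distance): m  → in the denominator, contributes 1/m
  The minus sign does not affect the units.

Multiplying the contributions: [m³/(kg·s²)] · [kg] · [kg] · [1/m]
Adding exponents of each base unit: kg: 1, m: 2, s: -2
SI base units of gravitational potential energy: kg·m²/s²

The claimed units kg·m²/s² match the derived units, so the claim is correct.

Answer: Yes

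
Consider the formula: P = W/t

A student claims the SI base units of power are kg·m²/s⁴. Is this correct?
Units of each symbol in P = W/t:
  W (work): kg·m²/s²
  t (time): s  → in the denominator, contributes 1/s

Multiplying the contributions: [kg·m²/s²] · [1/s]
Adding exponents of each base unit: kg: 1, m: 2, s: -3
SI base units of power: kg·m²/s³

The claimed units kg·m²/s⁴ (exponents kg: 1, m: 2, s: -4) do not match the derived units kg·m²/s³ (exponents kg: 1, m: 2, s: -3), so the claim is incorrect.

Answer: No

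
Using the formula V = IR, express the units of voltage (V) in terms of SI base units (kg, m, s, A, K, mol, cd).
Units of each symbol in V = IR:
  I (current): A
  R (resistance, in ohms): kg·m²/(s³·A²)

Multiplying the contributions: [A] · [kg·m²/(s³·A²)]
Adding exponents of each base unit: kg: 1, m: 2, s: -3, A: -1
SI base units of voltage: kg·m²/(s³·A)

Answer: kg·m²/(s³·A)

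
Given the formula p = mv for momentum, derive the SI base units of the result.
Units of each symbol in p = mv:
  m (mass): kg
  v (velocity): m/s

Multiplying the contributions: [kg] · [m/s]
Adding exponents of each base unit: kg: 1, m: 1, s: -1
SI base units of momentum: kg·m/s

Answer: kg·m/s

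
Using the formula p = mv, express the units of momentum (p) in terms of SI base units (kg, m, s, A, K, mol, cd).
Units of each symbol in p = mv:
  m (mass): kg
  v (velocity): m/s

Multiplying the contributions: [kg] · [m/s]
Adding exponents of each base unit: kg: 1, m: 1, s: -1
SI base units of momentum: kg·m/s

Answer: kg·m/s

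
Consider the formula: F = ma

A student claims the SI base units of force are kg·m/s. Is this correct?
Units of each symbol in F = ma:
  m (mass): kg
  a (acceleration): m/s²

Multiplying the contributions: [kg] · [m/s²]
Adding exponents of each base unit: kg: 1, m: 1, s: -2
SI base units of force: kg·m/s²

The claimed units kg·m/s (exponents kg: 1, m: 1, s: -1) do not match the derived units kg·m/s² (exponents kg: 1, m: 1, s: -2), so the claim is incorrect.

Answer: No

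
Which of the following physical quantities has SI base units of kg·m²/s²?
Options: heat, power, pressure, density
Checking the SI base units of each option:
  heat (Q = mcΔT): kg·m²/s²  ✓ matches
  power (P = W/t): kg·m²/s³  ✗
  pressure (P = F/A): kg/(m·s²)  ✗
  density (ρ = m/V): kg/m³  ✗

Only heat has units kg·m²/s².

Answer: heat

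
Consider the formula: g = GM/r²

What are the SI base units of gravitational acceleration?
Units of each symbol in g = GM/r²:
  G (gravitational constant): m³/(kg·s²)
  M (mass): kg
  r (distance): m  → to the power 2 in the denominator, contributes 1/m²

Multiplying the contributions: [m³/(kg·s²)] · [kg] · [1/m²]
Adding exponents of each base unit: m: 1, s: -2
SI base units of gravitational acceleration: m/s²

Answer: m/s²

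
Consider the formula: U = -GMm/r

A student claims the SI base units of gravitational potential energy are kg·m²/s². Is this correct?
Units of each symbol in U = -GMm/r:
  G (gravitational constant): m³/(kg·s²)
  M (mass): kg
  m (mass): kg
  r (distance): m  → in the denominator, contributes 1/m
  The minus sign does not affect the units.

Multiplying the contributions: [m³/(kg·s²)] · [kg] · [kg] · [1/m]
Adding exponents of each base unit: kg: 1, m: 2, s: -2
SI base units of gravitational potential energy: kg·m²/s²

The claimed units kg·m²/s² match the derived units, so the claim is correct.

Answer: Yes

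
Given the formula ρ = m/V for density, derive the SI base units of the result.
Units of each symbol in ρ = m/V:
  m (mass): kg
  V (volume): m³  → in the denominator, contributes 1/m³

Multiplying the contributions: [kg] · [1/m³]
Adding exponents of each base unit: kg: 1, m: -3
SI base units of density: kg/m³

Answer: kg/m³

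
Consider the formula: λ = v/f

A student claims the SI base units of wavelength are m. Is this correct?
Units of each symbol in λ = v/f:
  v (wave speed): m/s
  f (frequency): 1/s  → in the denominator, contributes s

Multiplying the contributions: [m/s] · [s]
Adding exponents of each base unit: m: 1
SI base units of wavelength: m

The claimed units m match the derived units, so the claim is correct.

Answer: Yes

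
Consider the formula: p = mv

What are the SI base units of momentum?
Units of each symbol in p = mv:
  m (mass): kg
  v (velocity): m/s

Multiplying the contributions: [kg] · [m/s]
Adding exponents of each base unit: kg: 1, m: 1, s: -1
SI base units of momentum: kg·m/s

Answer: kg·m/s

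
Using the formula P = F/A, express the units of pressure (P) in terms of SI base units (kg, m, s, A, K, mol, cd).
Units of each symbol in P = F/A:
  F (force): kg·m/s²
  A (area): m²  → in the denominator, contributes 1/m²

Multiplying the contributions: [kg·m/s²] · [1/m²]
Adding exponents of each base unit: kg: 1, m: -1, s: -2
SI base units of pressure: kg/(m·s²)

Answer: kg/(m·s²)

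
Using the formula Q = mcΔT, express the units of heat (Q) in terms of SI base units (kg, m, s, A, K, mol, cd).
Units of each symbol in Q = mcΔT:
  m (mass): kg
  c (specific heat capacity, in J/(kg·K)): m²/(s²·K)
  ΔT (temperature change): K

Multiplying the contributions: [kg] · [m²/(s²·K)] · [K]
Adding exponents of each base unit: kg: 1, m: 2, s: -2
SI base units of heat: kg·m²/s²

Answer: kg·m²/s²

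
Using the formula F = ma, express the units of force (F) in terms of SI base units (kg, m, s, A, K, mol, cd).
Units of each symbol in F = ma:
  m (mass): kg
  a (acceleration): m/s²

Multiplying the contributions: [kg] · [m/s²]
Adding exponents of each base unit: kg: 1, m: 1, s: -2
SI base units of force: kg·m/s²

Answer: kg·m/s²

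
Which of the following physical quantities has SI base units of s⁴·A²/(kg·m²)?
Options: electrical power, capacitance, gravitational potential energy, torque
Checking the SI base units of each option:
  electrical power (P = IV): kg·m²/s³  ✗
  capacitance (C = Q/V): s⁴·A²/(kg·m²)  ✓ matches
  gravitational potential energy (U = -GMm/r): kg·m²/s²  ✗
  torque (τ = Fr): kg·m²/s²  ✗

Only capacitance has units s⁴·A²/(kg·m²).

Answer: capacitance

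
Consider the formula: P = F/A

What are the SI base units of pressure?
Units of each symbol in P = F/A:
  F (force): kg·m/s²
  A (area): m²  → in the denominator, contributes 1/m²

Multiplying the contributions: [kg·m/s²] · [1/m²]
Adding exponents of each base unit: kg: 1, m: -1, s: -2
SI base units of pressure: kg/(m·s²)

Answer: kg/(m·s²)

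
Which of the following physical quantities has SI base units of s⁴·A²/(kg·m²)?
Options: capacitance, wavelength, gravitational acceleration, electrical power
Checking the SI base units of each option:
  capacitance (C = Q/V): s⁴·A²/(kg·m²)  ✓ matches
  wavelength (λ = v/f): m  ✗
  gravitational acceleration (g = GM/r²): m/s²  ✗
  electrical power (P = IV): kg·m²/s³  ✗

Only capacitance has units s⁴·A²/(kg·m²).

Answer: capacitance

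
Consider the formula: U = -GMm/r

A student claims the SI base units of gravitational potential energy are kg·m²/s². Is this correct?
Units of each symbol in U = -GMm/r:
  G (gravitational constant): m³/(kg·s²)
  M (mass): kg
  m (mass): kg
  r (distance): m  → in the denominator, contributes 1/m
  The minus sign does not affect the units.

Multiplying the contributions: [m³/(kg·s²)] · [kg] · [kg] · [1/m]
Adding exponents of each base unit: kg: 1, m: 2, s: -2
SI base units of gravitational potential energy: kg·m²/s²

The claimed units kg·m²/s² match the derived units, so the claim is correct.

Answer: Yes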